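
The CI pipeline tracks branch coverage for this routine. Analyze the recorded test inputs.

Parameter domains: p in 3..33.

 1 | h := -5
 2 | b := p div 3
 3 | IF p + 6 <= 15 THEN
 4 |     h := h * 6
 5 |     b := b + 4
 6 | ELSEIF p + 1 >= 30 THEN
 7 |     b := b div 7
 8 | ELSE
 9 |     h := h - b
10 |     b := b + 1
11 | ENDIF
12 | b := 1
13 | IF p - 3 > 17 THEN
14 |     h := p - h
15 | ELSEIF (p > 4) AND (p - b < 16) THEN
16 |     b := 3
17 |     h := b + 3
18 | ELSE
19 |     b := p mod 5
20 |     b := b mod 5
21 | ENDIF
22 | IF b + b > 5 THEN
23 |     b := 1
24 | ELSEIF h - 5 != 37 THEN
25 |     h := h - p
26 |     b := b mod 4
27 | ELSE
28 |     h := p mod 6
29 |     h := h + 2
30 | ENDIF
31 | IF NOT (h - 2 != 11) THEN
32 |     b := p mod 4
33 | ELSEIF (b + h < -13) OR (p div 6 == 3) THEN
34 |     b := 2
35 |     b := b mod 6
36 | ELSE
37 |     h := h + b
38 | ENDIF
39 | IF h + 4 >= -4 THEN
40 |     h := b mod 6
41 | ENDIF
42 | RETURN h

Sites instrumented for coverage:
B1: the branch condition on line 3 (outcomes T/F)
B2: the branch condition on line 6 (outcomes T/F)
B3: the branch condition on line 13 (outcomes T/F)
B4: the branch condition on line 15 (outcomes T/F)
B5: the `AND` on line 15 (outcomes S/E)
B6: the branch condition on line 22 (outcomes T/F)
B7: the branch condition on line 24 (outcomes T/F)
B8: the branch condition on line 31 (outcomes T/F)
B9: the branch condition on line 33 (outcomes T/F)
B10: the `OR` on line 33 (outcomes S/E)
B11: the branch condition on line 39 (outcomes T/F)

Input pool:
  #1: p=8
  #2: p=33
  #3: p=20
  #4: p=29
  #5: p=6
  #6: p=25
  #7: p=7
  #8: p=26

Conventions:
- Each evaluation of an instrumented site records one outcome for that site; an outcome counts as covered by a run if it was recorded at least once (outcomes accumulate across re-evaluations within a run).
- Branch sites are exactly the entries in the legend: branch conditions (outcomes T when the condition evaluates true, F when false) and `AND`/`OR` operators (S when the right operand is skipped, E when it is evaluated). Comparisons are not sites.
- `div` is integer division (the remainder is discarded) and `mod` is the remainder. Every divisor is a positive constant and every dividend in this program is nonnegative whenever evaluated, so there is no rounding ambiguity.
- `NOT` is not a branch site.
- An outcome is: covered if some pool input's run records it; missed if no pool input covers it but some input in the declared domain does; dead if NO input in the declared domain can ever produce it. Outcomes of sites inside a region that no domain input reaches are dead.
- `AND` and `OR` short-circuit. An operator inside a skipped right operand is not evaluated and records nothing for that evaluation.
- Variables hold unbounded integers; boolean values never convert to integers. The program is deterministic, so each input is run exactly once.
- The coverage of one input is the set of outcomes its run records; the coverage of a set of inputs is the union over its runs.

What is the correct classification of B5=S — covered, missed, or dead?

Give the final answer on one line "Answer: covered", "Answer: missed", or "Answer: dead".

no pool input records B5=S
but domain input (p=3) does record it -> reachable, so missed

Answer: missed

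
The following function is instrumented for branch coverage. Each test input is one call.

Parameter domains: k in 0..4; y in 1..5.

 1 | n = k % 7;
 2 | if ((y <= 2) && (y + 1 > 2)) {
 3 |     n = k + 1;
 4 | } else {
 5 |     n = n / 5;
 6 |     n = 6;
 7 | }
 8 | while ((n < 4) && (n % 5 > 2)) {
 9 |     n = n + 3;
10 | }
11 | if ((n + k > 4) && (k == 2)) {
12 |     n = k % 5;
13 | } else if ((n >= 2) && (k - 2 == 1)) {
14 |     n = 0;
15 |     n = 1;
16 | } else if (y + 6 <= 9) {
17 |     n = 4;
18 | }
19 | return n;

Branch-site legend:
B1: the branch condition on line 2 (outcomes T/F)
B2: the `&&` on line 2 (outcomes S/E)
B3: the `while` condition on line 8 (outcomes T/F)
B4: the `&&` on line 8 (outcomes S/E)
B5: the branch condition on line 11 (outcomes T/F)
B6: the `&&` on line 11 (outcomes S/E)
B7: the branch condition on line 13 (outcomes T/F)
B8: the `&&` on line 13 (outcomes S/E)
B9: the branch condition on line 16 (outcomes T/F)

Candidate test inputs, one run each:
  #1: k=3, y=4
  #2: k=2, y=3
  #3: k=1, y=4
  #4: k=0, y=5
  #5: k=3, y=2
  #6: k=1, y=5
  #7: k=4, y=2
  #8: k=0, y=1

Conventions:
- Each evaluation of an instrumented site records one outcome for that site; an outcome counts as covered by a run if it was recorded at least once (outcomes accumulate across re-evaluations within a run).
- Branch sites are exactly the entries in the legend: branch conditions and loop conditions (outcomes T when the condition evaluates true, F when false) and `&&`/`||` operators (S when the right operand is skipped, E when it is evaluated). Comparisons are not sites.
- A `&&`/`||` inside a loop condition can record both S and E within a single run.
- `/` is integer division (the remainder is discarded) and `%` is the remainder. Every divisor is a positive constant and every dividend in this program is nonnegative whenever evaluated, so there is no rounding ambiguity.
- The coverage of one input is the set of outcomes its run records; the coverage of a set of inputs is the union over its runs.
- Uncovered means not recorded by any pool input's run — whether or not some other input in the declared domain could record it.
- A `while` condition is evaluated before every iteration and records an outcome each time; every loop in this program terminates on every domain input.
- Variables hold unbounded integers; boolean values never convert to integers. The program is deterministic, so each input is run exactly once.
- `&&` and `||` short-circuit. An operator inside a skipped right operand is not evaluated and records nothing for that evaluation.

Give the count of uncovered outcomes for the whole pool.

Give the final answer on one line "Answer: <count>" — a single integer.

input #1, k=3, y=4: events B2->S, B1->F, B4->S, B3->F, B6->E, B5->F, B8->E, B7->T; outcomes B1=F, B2=S, B3=F, B4=S, B5=F, B6=E, B7=T, B8=E
input #2, k=2, y=3: events B2->S, B1->F, B4->S, B3->F, B6->E, B5->T; outcomes B1=F, B2=S, B3=F, B4=S, B5=T, B6=E
input #3, k=1, y=4: events B2->S, B1->F, B4->S, B3->F, B6->E, B5->F, B8->E, B7->F, B9->F; outcomes B1=F, B2=S, B3=F, B4=S, B5=F, B6=E, B7=F, B8=E, B9=F
input #4, k=0, y=5: events B2->S, B1->F, B4->S, B3->F, B6->E, B5->F, B8->E, B7->F, B9->F; outcomes B1=F, B2=S, B3=F, B4=S, B5=F, B6=E, B7=F, B8=E, B9=F
input #5, k=3, y=2: events B2->E, B1->T, B4->S, B3->F, B6->E, B5->F, B8->E, B7->T; outcomes B1=T, B2=E, B3=F, B4=S, B5=F, B6=E, B7=T, B8=E
input #6, k=1, y=5: events B2->S, B1->F, B4->S, B3->F, B6->E, B5->F, B8->E, B7->F, B9->F; outcomes B1=F, B2=S, B3=F, B4=S, B5=F, B6=E, B7=F, B8=E, B9=F
input #7, k=4, y=2: events B2->E, B1->T, B4->S, B3->F, B6->E, B5->F, B8->E, B7->F, B9->T; outcomes B1=T, B2=E, B3=F, B4=S, B5=F, B6=E, B7=F, B8=E, B9=T
input #8, k=0, y=1: events B2->E, B1->F, B4->S, B3->F, B6->E, B5->F, B8->E, B7->F, B9->T; outcomes B1=F, B2=E, B3=F, B4=S, B5=F, B6=E, B7=F, B8=E, B9=T
union over the pool: B1=T, B1=F, B2=S, B2=E, B3=F, B4=S, B5=T, B5=F, B6=E, B7=T, B7=F, B8=E, B9=T, B9=F
uncovered (4 of 18): B3=T, B4=E, B6=S, B8=S

Answer: 4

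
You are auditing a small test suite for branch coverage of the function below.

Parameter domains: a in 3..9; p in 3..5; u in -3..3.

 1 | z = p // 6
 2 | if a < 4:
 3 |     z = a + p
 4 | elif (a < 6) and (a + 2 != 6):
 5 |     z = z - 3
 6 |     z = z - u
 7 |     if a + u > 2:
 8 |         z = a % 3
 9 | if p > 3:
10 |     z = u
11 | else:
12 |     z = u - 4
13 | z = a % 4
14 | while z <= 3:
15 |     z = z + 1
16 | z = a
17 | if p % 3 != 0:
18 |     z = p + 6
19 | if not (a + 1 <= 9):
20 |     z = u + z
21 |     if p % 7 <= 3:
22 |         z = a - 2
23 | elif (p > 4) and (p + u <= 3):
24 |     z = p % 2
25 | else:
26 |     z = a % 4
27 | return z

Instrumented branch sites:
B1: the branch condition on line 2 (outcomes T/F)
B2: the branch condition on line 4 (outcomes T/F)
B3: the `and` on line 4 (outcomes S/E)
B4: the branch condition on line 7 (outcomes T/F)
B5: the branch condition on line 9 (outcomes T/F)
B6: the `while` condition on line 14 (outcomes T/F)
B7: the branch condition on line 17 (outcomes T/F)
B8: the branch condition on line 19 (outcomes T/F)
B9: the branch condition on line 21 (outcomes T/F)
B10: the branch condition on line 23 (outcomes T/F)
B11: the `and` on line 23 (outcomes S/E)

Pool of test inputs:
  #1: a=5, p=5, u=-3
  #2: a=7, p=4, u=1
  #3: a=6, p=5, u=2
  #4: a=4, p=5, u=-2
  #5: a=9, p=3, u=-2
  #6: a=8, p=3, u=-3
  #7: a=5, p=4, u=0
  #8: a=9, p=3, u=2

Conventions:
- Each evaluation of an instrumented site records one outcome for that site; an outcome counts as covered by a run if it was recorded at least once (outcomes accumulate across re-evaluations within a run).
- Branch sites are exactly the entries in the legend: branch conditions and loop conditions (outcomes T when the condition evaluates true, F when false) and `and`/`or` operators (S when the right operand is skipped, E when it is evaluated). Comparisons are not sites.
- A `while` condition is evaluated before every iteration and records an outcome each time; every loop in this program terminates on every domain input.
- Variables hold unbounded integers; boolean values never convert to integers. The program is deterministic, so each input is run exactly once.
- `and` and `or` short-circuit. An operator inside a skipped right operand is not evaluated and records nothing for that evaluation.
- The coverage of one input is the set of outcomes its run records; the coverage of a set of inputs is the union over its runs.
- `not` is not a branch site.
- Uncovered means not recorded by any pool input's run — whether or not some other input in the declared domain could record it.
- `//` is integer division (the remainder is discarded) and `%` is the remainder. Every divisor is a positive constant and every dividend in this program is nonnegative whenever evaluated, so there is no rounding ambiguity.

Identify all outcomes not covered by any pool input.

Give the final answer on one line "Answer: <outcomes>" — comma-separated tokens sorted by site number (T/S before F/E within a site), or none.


input #1 (a=5, p=5, u=-3): covers B1=F, B2=T, B3=E, B4=F, B5=T, B6=T, B6=F, B7=T, B8=F, B10=T, B11=E
input #2 (a=7, p=4, u=1): covers B1=F, B2=F, B3=S, B5=T, B6=T, B6=F, B7=T, B8=F, B10=F, B11=S
input #3 (a=6, p=5, u=2): covers B1=F, B2=F, B3=S, B5=T, B6=T, B6=F, B7=T, B8=F, B10=F, B11=E
input #4 (a=4, p=5, u=-2): covers B1=F, B2=F, B3=E, B5=T, B6=T, B6=F, B7=T, B8=F, B10=T, B11=E
input #5 (a=9, p=3, u=-2): covers B1=F, B2=F, B3=S, B5=F, B6=T, B6=F, B7=F, B8=T, B9=T
input #6 (a=8, p=3, u=-3): covers B1=F, B2=F, B3=S, B5=F, B6=T, B6=F, B7=F, B8=F, B10=F, B11=S
input #7 (a=5, p=4, u=0): covers B1=F, B2=T, B3=E, B4=T, B5=T, B6=T, B6=F, B7=T, B8=F, B10=F, B11=S
input #8 (a=9, p=3, u=2): covers B1=F, B2=F, B3=S, B5=F, B6=T, B6=F, B7=F, B8=T, B9=T
union over the pool: B1=F, B2=T, B2=F, B3=S, B3=E, B4=T, B4=F, B5=T, B5=F, B6=T, B6=F, B7=T, B7=F, B8=T, B8=F, B9=T, B10=T, B10=F, B11=S, B11=E
uncovered (2 of 22): B1=T, B9=F
Answer: B1=T, B9=F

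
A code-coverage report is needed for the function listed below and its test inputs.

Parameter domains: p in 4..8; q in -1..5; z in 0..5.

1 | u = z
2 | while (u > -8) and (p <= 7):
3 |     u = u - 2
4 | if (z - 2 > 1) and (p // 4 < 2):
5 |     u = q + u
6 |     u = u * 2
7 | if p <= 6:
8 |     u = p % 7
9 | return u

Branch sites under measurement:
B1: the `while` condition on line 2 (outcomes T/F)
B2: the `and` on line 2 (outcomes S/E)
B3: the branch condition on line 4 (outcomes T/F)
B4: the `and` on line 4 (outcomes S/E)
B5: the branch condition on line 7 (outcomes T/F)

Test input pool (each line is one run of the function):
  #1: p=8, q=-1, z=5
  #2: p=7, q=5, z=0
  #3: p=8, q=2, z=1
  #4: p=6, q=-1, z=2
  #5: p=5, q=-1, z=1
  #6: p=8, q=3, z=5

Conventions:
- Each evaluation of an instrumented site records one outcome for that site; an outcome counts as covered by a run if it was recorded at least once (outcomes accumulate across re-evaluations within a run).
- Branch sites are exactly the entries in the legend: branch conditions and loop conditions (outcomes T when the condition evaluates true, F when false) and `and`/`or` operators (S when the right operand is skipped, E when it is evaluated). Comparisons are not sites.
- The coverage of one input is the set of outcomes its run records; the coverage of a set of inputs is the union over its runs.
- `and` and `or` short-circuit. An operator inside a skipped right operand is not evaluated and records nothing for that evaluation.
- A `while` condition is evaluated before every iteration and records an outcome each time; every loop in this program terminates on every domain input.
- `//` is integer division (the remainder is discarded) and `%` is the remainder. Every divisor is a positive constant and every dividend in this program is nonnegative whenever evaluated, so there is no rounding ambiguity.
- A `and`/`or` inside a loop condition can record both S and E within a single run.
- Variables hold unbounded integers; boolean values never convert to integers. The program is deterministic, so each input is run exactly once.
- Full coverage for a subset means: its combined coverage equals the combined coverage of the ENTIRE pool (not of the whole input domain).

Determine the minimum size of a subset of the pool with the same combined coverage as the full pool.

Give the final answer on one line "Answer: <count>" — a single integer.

input #1, p=8, q=-1, z=5: outcomes B1=F, B2=E, B3=F, B4=E, B5=F
input #2, p=7, q=5, z=0: outcomes B1=T, B1=F, B2=S, B2=E, B3=F, B4=S, B5=F
input #3, p=8, q=2, z=1: outcomes B1=F, B2=E, B3=F, B4=S, B5=F
input #4, p=6, q=-1, z=2: outcomes B1=T, B1=F, B2=S, B2=E, B3=F, B4=S, B5=T
input #5, p=5, q=-1, z=1: outcomes B1=T, B1=F, B2=S, B2=E, B3=F, B4=S, B5=T
input #6, p=8, q=3, z=5: outcomes B1=F, B2=E, B3=F, B4=E, B5=F
union over all inputs: B1=T, B1=F, B2=S, B2=E, B3=F, B4=S, B4=E, B5=T, B5=F (9 outcomes)
every size-1 subset falls short of the 9 outcomes (best: 7/9)
at size 2, {1, 4} reaches all 9 outcomes; every lexicographically earlier size-2 subset fails

Answer: 2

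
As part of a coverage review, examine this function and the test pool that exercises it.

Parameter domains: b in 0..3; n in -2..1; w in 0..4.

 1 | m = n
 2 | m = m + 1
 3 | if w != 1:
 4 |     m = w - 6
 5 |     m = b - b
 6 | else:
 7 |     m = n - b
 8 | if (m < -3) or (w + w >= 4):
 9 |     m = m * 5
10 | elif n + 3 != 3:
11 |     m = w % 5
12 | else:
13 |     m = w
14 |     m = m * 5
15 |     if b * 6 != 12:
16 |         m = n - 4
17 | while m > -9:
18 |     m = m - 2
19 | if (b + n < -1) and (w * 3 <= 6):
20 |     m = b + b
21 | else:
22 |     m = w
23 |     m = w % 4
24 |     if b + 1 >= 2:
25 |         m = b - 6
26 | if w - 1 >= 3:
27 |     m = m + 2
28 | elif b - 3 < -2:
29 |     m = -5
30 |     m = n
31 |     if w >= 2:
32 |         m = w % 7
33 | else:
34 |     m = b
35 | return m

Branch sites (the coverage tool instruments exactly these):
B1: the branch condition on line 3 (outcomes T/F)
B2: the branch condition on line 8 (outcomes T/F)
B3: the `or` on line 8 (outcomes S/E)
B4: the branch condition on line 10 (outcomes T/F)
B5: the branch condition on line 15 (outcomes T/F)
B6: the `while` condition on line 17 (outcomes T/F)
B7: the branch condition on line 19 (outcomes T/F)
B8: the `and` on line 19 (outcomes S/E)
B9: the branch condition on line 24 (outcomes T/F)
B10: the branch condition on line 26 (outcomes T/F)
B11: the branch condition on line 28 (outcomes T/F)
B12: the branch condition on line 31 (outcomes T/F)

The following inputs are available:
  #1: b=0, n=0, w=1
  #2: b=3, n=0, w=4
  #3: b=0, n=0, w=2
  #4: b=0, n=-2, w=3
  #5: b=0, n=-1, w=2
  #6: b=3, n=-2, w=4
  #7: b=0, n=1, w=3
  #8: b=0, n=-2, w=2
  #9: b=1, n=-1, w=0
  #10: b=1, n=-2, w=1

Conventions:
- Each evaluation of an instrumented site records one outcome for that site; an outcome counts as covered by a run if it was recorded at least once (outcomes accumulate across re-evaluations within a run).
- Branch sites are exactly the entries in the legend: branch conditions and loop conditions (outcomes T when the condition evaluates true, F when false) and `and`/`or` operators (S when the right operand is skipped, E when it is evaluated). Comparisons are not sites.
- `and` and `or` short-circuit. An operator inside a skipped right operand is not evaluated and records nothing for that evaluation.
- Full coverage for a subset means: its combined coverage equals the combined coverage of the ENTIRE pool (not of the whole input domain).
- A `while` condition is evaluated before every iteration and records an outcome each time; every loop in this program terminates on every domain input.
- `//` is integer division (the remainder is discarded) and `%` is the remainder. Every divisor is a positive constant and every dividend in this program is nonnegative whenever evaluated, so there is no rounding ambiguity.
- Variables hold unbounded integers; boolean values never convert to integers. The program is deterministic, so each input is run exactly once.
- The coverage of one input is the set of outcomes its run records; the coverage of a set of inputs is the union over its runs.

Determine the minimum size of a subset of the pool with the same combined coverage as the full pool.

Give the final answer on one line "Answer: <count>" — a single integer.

input #1, b=0, n=0, w=1: events B1->F, B3->E, B2->F, B4->F, B5->T, B6->T, B6->T, B6->T, B6->F, B8->S, B7->F, B9->F, B10->F, B11->T, ...; outcomes B1=F, B2=F, B3=E, B4=F, B5=T, B6=T, B6=F, B7=F, B8=S, B9=F, B10=F, B11=T, B12=F
input #2, b=3, n=0, w=4: events B1->T, B3->E, B2->T, B6->T, B6->T, B6->T, B6->T, B6->T, B6->F, B8->S, B7->F, B9->T, B10->T; outcomes B1=T, B2=T, B3=E, B6=T, B6=F, B7=F, B8=S, B9=T, B10=T
input #3, b=0, n=0, w=2: events B1->T, B3->E, B2->T, B6->T, B6->T, B6->T, B6->T, B6->T, B6->F, B8->S, B7->F, B9->F, B10->F, B11->T, ...; outcomes B1=T, B2=T, B3=E, B6=T, B6=F, B7=F, B8=S, B9=F, B10=F, B11=T, B12=T
input #4, b=0, n=-2, w=3: events B1->T, B3->E, B2->T, B6->T, B6->T, B6->T, B6->T, B6->T, B6->F, B8->E, B7->F, B9->F, B10->F, B11->T, ...; outcomes B1=T, B2=T, B3=E, B6=T, B6=F, B7=F, B8=E, B9=F, B10=F, B11=T, B12=T
input #5, b=0, n=-1, w=2: events B1->T, B3->E, B2->T, B6->T, B6->T, B6->T, B6->T, B6->T, B6->F, B8->S, B7->F, B9->F, B10->F, B11->T, ...; outcomes B1=T, B2=T, B3=E, B6=T, B6=F, B7=F, B8=S, B9=F, B10=F, B11=T, B12=T
input #6, b=3, n=-2, w=4: events B1->T, B3->E, B2->T, B6->T, B6->T, B6->T, B6->T, B6->T, B6->F, B8->S, B7->F, B9->T, B10->T; outcomes B1=T, B2=T, B3=E, B6=T, B6=F, B7=F, B8=S, B9=T, B10=T
input #7, b=0, n=1, w=3: events B1->T, B3->E, B2->T, B6->T, B6->T, B6->T, B6->T, B6->T, B6->F, B8->S, B7->F, B9->F, B10->F, B11->T, ...; outcomes B1=T, B2=T, B3=E, B6=T, B6=F, B7=F, B8=S, B9=F, B10=F, B11=T, B12=T
input #8, b=0, n=-2, w=2: events B1->T, B3->E, B2->T, B6->T, B6->T, B6->T, B6->T, B6->T, B6->F, B8->E, B7->T, B10->F, B11->T, B12->T; outcomes B1=T, B2=T, B3=E, B6=T, B6=F, B7=T, B8=E, B10=F, B11=T, B12=T
input #9, b=1, n=-1, w=0: events B1->T, B3->E, B2->F, B4->T, B6->T, B6->T, B6->T, B6->T, B6->T, B6->F, B8->S, B7->F, B9->T, B10->F, ...; outcomes B1=T, B2=F, B3=E, B4=T, B6=T, B6=F, B7=F, B8=S, B9=T, B10=F, B11=F
input #10, b=1, n=-2, w=1: events B1->F, B3->E, B2->F, B4->T, B6->T, B6->T, B6->T, B6->T, B6->T, B6->F, B8->S, B7->F, B9->T, B10->F, ...; outcomes B1=F, B2=F, B3=E, B4=T, B6=T, B6=F, B7=F, B8=S, B9=T, B10=F, B11=F
pool-wide coverage (22 outcomes): B1=T, B1=F, B2=T, B2=F, B3=E, B4=T, B4=F, B5=T, B6=T, B6=F, B7=T, B7=F, B8=S, B8=E, B9=T, B9=F, B10=T, B10=F, B11=T, B11=F, B12=T, B12=F
checked all size-1 subsets: none covers 22 outcomes (max 13/22)
checked all size-2 subsets: none covers 22 outcomes (max 18/22)
checked all size-3 subsets: none covers 22 outcomes (max 21/22)
at size 4, {1, 2, 8, 9} reaches all 22 outcomes; every lexicographically earlier size-4 subset fails

Answer: 4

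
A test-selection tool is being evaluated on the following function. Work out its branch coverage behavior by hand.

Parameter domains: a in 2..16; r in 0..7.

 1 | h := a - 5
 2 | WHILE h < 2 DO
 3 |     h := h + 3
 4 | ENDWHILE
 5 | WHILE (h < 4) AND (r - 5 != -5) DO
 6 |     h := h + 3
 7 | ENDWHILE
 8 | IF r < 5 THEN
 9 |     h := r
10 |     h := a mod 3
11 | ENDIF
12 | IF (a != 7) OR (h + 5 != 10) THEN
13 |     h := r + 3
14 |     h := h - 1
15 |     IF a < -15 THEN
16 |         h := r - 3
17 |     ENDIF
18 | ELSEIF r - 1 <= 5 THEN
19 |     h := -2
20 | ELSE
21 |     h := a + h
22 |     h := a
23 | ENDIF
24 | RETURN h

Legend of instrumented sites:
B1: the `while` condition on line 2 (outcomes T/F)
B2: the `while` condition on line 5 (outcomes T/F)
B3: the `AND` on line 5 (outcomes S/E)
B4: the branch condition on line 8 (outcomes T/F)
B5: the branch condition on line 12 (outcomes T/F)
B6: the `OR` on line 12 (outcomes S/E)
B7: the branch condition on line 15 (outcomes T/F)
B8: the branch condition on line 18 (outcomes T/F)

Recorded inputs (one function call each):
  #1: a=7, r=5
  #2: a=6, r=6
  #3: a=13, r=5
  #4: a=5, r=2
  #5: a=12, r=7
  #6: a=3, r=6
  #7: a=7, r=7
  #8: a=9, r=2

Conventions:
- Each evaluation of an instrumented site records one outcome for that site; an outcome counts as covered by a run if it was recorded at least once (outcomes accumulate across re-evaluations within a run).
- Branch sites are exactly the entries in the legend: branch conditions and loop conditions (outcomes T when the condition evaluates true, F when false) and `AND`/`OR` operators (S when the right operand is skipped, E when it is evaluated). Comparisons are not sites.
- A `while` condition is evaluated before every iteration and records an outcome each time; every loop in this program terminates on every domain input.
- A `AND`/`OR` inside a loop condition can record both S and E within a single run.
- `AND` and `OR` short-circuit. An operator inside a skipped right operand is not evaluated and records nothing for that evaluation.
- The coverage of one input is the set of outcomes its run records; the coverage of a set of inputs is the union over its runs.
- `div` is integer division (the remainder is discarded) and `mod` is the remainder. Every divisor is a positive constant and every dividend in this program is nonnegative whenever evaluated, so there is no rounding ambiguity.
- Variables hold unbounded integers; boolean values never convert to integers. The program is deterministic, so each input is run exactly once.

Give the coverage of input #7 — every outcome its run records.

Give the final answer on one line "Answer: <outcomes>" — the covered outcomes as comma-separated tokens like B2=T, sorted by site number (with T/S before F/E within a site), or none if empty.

Tracing the run of input #7 (a=7, r=7):
  B1->F, B3->E, B2->T, B3->S, B2->F, B4->F, B6->E, B5->F, B8->F
deduplicating events, the covered set is: B1=F, B2=T, B2=F, B3=S, B3=E, B4=F, B5=F, B6=E, B8=F

Answer: B1=F, B2=T, B2=F, B3=S, B3=E, B4=F, B5=F, B6=E, B8=F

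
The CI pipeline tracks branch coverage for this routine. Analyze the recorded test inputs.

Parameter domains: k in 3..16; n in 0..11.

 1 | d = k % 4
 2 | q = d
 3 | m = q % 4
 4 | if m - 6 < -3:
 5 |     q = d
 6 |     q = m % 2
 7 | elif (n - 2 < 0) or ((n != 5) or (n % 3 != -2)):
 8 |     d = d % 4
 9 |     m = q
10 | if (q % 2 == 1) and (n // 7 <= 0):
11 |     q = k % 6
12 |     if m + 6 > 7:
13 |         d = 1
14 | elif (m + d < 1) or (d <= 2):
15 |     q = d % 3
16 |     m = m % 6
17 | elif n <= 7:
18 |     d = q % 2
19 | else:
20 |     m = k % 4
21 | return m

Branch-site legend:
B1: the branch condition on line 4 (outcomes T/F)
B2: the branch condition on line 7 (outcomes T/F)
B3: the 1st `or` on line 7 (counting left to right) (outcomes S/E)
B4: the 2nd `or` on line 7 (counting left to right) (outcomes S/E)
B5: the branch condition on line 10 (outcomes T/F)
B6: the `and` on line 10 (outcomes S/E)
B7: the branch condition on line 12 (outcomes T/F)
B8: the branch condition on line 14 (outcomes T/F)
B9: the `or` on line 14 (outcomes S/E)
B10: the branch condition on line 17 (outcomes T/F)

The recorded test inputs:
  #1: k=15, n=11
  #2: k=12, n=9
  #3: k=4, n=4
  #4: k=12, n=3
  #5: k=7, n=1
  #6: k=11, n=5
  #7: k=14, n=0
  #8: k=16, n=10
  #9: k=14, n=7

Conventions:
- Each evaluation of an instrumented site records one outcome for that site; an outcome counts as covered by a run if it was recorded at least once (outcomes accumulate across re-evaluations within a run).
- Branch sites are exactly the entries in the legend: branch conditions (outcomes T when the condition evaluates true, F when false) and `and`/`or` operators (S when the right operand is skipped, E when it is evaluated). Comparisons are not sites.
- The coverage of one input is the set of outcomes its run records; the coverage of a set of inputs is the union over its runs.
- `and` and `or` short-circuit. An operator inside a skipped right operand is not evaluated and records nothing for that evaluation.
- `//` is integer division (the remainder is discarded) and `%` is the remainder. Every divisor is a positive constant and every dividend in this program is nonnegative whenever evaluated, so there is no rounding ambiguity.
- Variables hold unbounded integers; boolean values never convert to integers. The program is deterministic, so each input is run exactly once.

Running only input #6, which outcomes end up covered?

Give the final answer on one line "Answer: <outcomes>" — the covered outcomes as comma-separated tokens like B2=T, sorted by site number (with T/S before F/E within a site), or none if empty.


Simulating input #6 (k=11, n=5) step by step:
  B1->F, B3->E, B4->E, B2->T, B6->E, B5->T, B7->T
collecting distinct outcomes: B1=F, B2=T, B3=E, B4=E, B5=T, B6=E, B7=T
Answer: B1=F, B2=T, B3=E, B4=E, B5=T, B6=E, B7=T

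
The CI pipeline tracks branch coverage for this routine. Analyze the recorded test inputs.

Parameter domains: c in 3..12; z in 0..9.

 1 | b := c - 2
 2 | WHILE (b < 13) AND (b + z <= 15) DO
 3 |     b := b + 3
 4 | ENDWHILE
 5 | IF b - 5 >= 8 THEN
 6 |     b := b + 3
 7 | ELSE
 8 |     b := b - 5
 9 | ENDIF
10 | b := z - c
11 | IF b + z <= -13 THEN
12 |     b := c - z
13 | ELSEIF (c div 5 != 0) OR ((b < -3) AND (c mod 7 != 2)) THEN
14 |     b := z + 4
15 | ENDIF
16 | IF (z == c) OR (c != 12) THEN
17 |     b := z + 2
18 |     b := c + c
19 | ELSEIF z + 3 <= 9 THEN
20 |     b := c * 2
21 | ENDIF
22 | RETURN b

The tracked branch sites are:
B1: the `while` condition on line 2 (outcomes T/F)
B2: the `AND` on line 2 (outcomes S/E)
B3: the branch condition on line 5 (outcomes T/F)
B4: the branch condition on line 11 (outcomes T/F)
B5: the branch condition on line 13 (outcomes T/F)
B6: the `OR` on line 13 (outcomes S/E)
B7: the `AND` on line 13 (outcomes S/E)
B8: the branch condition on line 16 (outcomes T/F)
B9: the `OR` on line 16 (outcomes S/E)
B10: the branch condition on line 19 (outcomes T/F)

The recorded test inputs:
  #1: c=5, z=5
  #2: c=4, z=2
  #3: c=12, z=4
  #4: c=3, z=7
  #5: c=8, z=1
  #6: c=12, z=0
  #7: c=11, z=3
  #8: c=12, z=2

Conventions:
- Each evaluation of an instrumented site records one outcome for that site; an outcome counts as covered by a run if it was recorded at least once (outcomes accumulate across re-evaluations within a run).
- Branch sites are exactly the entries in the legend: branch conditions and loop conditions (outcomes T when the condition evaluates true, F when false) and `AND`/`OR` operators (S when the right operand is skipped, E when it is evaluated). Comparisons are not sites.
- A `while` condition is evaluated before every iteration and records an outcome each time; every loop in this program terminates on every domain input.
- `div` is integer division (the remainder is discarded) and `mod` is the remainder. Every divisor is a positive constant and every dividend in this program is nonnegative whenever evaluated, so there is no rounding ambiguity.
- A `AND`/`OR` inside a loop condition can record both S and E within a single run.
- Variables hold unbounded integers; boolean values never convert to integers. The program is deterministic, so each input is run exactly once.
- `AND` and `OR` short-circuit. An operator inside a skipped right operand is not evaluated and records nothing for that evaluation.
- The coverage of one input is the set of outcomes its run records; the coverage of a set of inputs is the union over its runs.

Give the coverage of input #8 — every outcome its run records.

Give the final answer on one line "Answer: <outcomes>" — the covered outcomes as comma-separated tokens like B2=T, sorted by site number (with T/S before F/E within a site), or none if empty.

Tracing the run of input #8 (c=12, z=2):
  B2->E, B1->T, B2->S, B1->F, B3->T, B4->F, B6->S, B5->T, B9->E, B8->F
  B10->T
as a set, this run covers: B1=T, B1=F, B2=S, B2=E, B3=T, B4=F, B5=T, B6=S, B8=F, B9=E, B10=T

Answer: B1=T, B1=F, B2=S, B2=E, B3=T, B4=F, B5=T, B6=S, B8=F, B9=E, B10=T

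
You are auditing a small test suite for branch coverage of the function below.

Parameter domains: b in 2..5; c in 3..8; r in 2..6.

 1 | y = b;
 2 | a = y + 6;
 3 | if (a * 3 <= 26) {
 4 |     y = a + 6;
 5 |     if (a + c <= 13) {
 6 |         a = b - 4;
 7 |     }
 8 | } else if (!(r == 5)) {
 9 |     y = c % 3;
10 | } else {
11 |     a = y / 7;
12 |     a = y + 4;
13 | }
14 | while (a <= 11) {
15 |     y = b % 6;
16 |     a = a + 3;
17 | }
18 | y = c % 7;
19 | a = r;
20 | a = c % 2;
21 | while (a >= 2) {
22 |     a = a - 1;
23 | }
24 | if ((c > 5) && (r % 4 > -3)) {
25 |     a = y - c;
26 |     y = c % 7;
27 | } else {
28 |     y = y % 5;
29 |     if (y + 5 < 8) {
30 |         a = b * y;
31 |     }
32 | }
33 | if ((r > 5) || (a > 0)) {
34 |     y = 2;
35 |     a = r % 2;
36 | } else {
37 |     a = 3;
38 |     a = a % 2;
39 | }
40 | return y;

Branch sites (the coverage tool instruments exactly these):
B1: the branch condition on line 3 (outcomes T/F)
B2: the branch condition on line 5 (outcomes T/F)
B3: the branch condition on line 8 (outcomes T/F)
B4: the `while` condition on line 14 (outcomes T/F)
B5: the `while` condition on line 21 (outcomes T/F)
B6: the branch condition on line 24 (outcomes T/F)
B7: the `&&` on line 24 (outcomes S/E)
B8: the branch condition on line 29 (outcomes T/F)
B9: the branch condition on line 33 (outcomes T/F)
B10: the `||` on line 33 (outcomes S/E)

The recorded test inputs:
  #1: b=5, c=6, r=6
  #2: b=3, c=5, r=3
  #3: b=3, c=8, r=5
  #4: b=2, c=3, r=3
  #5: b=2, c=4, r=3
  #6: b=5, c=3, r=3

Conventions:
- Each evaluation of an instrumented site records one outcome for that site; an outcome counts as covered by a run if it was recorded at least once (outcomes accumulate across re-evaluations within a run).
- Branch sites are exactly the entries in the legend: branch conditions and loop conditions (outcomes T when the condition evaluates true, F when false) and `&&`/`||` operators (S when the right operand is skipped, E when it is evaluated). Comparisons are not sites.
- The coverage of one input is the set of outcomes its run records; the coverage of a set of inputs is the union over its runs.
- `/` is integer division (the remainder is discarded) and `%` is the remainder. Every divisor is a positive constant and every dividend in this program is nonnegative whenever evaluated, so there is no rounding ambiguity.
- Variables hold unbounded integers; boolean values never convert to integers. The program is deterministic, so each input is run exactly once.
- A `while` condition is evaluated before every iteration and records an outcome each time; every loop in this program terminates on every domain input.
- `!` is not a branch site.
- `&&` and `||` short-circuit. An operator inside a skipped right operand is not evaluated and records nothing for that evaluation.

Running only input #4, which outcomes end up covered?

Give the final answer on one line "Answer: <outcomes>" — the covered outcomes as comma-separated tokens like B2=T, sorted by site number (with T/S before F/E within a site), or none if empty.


Simulating input #4 (b=2, c=3, r=3) step by step:
  B1->T, B2->T, B4->T, B4->T, B4->T, B4->T, B4->T, B4->F, B5->F, B7->S
  B6->F, B8->F, B10->E, B9->T
collecting distinct outcomes: B1=T, B2=T, B4=T, B4=F, B5=F, B6=F, B7=S, B8=F, B9=T, B10=E
Answer: B1=T, B2=T, B4=T, B4=F, B5=F, B6=F, B7=S, B8=F, B9=T, B10=E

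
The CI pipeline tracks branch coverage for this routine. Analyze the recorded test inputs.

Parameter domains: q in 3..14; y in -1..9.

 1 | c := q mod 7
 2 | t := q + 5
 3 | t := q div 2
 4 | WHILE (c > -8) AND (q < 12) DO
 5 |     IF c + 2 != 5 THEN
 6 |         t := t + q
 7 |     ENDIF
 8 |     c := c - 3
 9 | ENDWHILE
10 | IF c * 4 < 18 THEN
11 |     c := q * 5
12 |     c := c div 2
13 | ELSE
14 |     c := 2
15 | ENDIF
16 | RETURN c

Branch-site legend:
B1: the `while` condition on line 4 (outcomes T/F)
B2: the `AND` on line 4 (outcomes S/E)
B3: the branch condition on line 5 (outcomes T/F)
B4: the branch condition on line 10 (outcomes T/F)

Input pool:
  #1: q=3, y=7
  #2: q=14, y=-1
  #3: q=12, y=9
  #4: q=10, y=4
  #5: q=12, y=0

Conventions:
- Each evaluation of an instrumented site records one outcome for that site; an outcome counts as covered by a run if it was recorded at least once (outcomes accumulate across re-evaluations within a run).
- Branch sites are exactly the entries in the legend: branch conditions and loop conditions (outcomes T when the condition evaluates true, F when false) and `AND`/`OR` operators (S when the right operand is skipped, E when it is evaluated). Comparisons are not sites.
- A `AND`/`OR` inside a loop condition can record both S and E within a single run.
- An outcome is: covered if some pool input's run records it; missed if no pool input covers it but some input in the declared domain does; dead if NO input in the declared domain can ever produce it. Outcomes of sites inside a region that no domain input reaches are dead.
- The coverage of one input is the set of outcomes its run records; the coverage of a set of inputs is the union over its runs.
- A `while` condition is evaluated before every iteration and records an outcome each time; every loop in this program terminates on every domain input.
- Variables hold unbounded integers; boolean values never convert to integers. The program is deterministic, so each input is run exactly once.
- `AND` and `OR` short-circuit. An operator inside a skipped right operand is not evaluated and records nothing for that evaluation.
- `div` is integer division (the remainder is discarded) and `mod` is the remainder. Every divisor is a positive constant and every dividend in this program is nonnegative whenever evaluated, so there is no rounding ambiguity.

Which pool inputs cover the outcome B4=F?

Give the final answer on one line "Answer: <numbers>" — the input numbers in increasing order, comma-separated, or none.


input #1 (q=3, y=7): does not record B4=F
input #2 (q=14, y=-1): does not record B4=F
input #3 (q=12, y=9): records B4=F
input #4 (q=10, y=4): does not record B4=F
input #5 (q=12, y=0): records B4=F
Answer: 3, 5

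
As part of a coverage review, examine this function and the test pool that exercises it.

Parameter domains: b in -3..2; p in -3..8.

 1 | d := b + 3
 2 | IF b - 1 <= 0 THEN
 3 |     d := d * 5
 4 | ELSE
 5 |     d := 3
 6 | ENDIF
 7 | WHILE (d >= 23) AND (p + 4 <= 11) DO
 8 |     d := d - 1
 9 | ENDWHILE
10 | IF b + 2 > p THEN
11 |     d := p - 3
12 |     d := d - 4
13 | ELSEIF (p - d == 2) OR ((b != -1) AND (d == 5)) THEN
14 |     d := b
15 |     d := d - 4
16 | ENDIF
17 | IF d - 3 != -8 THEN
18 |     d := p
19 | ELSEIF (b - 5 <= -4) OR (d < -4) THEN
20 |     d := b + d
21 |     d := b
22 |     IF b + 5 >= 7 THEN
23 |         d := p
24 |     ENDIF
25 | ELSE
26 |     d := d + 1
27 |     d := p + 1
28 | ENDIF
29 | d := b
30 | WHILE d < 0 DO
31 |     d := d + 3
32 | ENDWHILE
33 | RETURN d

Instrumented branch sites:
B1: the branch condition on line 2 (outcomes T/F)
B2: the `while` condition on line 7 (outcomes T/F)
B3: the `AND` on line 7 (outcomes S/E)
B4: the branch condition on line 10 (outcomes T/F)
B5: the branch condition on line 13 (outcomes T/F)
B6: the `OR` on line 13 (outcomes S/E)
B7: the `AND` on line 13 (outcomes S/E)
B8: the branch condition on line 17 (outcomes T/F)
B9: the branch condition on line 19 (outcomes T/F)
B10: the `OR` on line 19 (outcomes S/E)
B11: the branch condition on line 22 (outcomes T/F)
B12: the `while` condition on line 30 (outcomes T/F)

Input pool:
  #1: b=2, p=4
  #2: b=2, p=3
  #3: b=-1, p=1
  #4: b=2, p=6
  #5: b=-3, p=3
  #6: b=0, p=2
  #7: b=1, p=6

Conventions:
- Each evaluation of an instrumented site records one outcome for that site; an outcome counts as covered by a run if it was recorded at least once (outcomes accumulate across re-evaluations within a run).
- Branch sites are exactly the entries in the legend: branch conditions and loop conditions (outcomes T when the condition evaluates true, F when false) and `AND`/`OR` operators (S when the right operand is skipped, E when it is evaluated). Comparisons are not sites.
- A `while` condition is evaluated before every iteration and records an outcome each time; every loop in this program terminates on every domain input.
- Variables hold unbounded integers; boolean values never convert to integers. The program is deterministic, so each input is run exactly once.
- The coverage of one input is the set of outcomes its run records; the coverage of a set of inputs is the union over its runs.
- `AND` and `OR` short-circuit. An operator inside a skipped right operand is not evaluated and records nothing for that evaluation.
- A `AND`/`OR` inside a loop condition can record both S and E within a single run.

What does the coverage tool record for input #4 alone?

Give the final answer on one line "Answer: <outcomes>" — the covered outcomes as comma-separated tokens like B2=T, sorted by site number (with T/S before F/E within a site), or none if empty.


Running input #4 (b=2, p=6), event by event:
  B1->F, B3->S, B2->F, B4->F, B6->E, B7->E, B5->F, B8->T, B12->F
distinct outcomes covered: B1=F, B2=F, B3=S, B4=F, B5=F, B6=E, B7=E, B8=T, B12=F
Answer: B1=F, B2=F, B3=S, B4=F, B5=F, B6=E, B7=E, B8=T, B12=F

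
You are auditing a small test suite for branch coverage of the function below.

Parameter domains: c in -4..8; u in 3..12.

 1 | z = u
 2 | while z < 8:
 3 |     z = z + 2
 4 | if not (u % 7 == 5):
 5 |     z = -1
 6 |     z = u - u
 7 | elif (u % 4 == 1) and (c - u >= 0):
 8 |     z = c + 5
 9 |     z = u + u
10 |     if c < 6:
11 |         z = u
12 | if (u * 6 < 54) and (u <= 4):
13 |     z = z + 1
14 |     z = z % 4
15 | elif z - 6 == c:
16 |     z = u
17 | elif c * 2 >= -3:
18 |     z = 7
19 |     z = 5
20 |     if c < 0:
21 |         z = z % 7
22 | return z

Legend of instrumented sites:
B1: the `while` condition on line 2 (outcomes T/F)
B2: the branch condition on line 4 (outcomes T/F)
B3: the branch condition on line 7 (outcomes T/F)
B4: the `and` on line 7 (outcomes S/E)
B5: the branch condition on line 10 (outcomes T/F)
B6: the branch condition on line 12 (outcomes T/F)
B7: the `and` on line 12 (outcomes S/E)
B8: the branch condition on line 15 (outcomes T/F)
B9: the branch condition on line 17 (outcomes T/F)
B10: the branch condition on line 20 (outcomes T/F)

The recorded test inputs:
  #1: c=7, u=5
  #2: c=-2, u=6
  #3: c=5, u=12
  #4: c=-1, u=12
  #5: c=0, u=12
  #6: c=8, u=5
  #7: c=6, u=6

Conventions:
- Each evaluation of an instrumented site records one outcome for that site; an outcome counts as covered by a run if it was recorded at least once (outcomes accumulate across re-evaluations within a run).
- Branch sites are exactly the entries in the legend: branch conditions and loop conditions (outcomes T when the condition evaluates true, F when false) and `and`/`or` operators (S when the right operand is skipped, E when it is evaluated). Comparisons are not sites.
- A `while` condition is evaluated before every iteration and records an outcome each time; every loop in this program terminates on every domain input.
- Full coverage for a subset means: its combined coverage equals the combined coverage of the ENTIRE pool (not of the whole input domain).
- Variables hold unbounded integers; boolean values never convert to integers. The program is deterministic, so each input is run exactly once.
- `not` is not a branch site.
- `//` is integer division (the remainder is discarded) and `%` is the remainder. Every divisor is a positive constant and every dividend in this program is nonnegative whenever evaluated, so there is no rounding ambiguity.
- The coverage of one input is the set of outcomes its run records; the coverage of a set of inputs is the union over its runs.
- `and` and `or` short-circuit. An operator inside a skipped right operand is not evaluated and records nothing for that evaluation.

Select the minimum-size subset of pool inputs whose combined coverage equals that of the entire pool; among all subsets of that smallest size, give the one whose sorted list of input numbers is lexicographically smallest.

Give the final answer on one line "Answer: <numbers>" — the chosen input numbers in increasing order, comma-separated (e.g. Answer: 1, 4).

input #1, c=7, u=5: outcomes B1=T, B1=F, B2=F, B3=T, B4=E, B5=F, B6=F, B7=E, B8=F, B9=T, B10=F
input #2, c=-2, u=6: outcomes B1=T, B1=F, B2=T, B6=F, B7=E, B8=F, B9=F
input #3, c=5, u=12: outcomes B1=F, B2=F, B3=F, B4=S, B6=F, B7=S, B8=F, B9=T, B10=F
input #4, c=-1, u=12: outcomes B1=F, B2=F, B3=F, B4=S, B6=F, B7=S, B8=F, B9=T, B10=T
input #5, c=0, u=12: outcomes B1=F, B2=F, B3=F, B4=S, B6=F, B7=S, B8=F, B9=T, B10=F
input #6, c=8, u=5: outcomes B1=T, B1=F, B2=F, B3=T, B4=E, B5=F, B6=F, B7=E, B8=F, B9=T, B10=F
input #7, c=6, u=6: outcomes B1=T, B1=F, B2=T, B6=F, B7=E, B8=F, B9=T, B10=F
pool-wide coverage (17 outcomes): B1=T, B1=F, B2=T, B2=F, B3=T, B3=F, B4=S, B4=E, B5=F, B6=F, B7=S, B7=E, B8=F, B9=T, B9=F, B10=T, B10=F
checked all size-1 subsets: none covers 17 outcomes (max 11/17)
checked all size-2 subsets: none covers 17 outcomes (max 15/17)
at size 3, {1, 2, 4} reaches all 17 outcomes; every lexicographically earlier size-3 subset fails

Answer: 1, 2, 4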